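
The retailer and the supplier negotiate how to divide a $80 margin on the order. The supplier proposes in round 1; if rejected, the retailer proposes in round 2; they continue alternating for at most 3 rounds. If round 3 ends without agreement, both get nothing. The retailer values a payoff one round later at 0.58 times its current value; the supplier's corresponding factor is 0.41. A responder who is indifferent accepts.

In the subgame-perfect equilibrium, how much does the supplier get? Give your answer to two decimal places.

52.62

Round 3 (the supplier proposes): the retailer will accept anything ≥ 0, so the supplier offers 0 and keeps 80.
Round 2 (the retailer proposes): the supplier can get 80 next round, worth 0.41 × 80 = 32.8 now. The retailer offers 32.8 and keeps 80 − 32.8 = 47.2.
Round 1 (the supplier proposes): the retailer can get 47.2 next round, worth 0.58 × 47.2 = 27.376 now, so the supplier offers 27.376, keeping 52.624.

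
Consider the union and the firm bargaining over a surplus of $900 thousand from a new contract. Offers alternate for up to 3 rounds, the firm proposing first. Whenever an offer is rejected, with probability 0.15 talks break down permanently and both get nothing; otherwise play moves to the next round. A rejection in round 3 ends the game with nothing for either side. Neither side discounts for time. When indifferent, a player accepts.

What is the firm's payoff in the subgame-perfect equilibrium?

785.25

Round 3 (the firm proposes): rejection yields 0 for the union; the firm offers 0 and keeps 900.
Round 2 (the union proposes): rejecting gives the firm an expected 0.85 × 900 = 765, so the union offers 765, keeping 135.
Round 1 (the firm proposes): rejecting gives the union an expected 0.85 × 135 = 114.75. The firm offers 114.75 and keeps 900 − 114.75 = 785.25.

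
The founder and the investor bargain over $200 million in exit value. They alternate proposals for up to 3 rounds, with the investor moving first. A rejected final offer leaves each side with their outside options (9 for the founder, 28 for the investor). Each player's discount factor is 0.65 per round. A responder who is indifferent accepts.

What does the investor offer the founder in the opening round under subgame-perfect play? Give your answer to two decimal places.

49.30

Round 3 (the investor proposes): the founder gets 9 if talks fail, so the investor offers 9 and keeps 191.
Round 2 (the founder proposes): the investor can get 191 next round, worth 0.65 × 191 = 124.15 now. The founder offers 124.15 and keeps 200 − 124.15 = 75.85.
Round 1 (the investor proposes): the founder can get 75.85 next round, worth 0.65 × 75.85 = 49.3025 now. The investor offers 49.3025 and keeps 200 − 49.3025 = 150.6975.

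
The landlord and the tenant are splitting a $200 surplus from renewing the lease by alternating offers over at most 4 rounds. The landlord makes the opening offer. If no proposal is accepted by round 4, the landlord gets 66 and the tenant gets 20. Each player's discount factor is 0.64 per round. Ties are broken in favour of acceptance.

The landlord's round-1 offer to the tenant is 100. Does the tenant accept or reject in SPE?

Round 4 (the tenant proposes): the landlord gets 66 if talks fail, so the tenant offers 66 and keeps 134.
Round 3 (the landlord proposes): the tenant can get 134 next round, worth 0.64 × 134 = 85.76 now. The landlord offers 85.76 and keeps 200 − 85.76 = 114.24.
Round 2 (the tenant proposes): the landlord can get 114.24 next round, worth 0.64 × 114.24 = 73.1136 now, so the tenant offers 73.1136, keeping 126.8864.
So by rejecting in round 1, the tenant gets 126.8864 next round, worth 0.64 × 126.8864 = 81.207296 now.
Offer 100 ≥ 81.207296, so the tenant accepts.

Accept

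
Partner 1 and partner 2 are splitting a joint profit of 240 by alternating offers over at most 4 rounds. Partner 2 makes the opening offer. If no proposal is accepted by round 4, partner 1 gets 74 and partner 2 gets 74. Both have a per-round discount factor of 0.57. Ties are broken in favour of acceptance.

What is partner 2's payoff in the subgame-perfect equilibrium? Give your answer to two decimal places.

150.43

By backward induction:
Round 4 (partner 1 proposes): partner 2 gets 74 if talks fail, so partner 1 offers 74 and keeps 166.
Round 3 (partner 2 proposes): partner 1 can get 166 next round, worth 0.57 × 166 = 94.62 now, so partner 2 offers 94.62, keeping 145.38.
Round 2 (partner 1 proposes): partner 2 can get 145.38 next round, worth 0.57 × 145.38 = 82.8666 now. Partner 1 offers 82.8666 and keeps 240 − 82.8666 = 157.1334.
Round 1 (partner 2 proposes): partner 1 can get 157.1334 next round, worth 0.57 × 157.1334 = 89.566038 now; partner 2 offers that and keeps 150.433962.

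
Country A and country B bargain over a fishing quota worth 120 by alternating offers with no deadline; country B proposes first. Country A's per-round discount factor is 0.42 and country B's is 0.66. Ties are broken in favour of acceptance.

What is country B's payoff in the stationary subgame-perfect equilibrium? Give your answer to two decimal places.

When country B proposes, country A accepts any offer worth at least 0.42 times what country A would get by proposing next round; and vice versa.
This gives x = 120 − 0.42y and y = 120 − 0.66x, where x and y are each side's share when it proposes.
Hence (1 − 0.42·0.66)x = 120(1 − 0.42), i.e. 0.7228·x = 69.6.
x ≈ 96.2922; country A's share is 120 − x ≈ 23.7078.

96.29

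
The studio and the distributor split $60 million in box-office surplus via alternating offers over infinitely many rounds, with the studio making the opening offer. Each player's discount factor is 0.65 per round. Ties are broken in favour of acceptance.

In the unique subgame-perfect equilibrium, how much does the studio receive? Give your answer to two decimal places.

When the studio proposes, the distributor accepts any offer worth at least 0.65 times what the distributor would get by proposing next round; and vice versa.
This gives x = 60 − 0.65y and y = 60 − 0.65x, where x and y are each side's share when it proposes.
Hence (1 − 0.65·0.65)x = 60(1 − 0.65), i.e. 0.5775·x = 21.
x ≈ 36.3636; the distributor's share is 60 − x ≈ 23.6364.

36.36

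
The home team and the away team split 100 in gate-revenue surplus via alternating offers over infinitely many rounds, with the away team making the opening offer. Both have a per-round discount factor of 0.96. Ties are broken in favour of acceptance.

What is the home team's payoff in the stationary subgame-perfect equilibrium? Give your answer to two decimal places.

In a stationary SPE each proposer offers the other exactly their discounted continuation value.
If the away team keeps x when proposing and the home team keeps y when proposing, then x = 100 − 0.96y and y = 100 − 0.96x.
Solving: x = 100(1 − 0.96) / (1 − 0.96·0.96) = 4 / 0.0784 ≈ 51.0204.
The home team gets 100 − 51.0204 ≈ 48.9796.

48.98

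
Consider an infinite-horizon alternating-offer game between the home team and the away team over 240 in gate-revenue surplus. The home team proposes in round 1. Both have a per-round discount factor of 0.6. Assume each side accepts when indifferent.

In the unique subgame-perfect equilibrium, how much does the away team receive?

Let x be the home team's share when the home team proposes and y be the away team's share when the away team proposes.
The away team accepts iff offered ≥ 0.6·y, so x = 240 − 0.6y. Symmetrically y = 240 − 0.6x.
Substituting: x = 240 − 0.6(240 − 0.6x), giving x(1 − 0.6·0.6) = 240(1 − 0.6).
So x = 240 × 0.4 / 0.64 = 150, and the away team receives 240 − x = 90.

90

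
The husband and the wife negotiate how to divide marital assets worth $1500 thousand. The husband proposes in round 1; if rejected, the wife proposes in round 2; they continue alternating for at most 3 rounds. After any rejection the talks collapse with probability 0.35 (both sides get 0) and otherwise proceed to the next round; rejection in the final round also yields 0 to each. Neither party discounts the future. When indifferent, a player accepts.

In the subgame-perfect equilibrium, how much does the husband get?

By backward induction:
Round 3 (the husband proposes): the wife will accept anything ≥ 0, so the husband offers 0 and keeps 1500.
Round 2 (the wife proposes): rejecting gives the husband an expected 0.65 × 1500 = 975. The wife offers 975 and keeps 1500 − 975 = 525.
Round 1 (the husband proposes): rejecting gives the wife an expected 0.65 × 525 = 341.25; the husband offers that and keeps 1158.75.

1158.75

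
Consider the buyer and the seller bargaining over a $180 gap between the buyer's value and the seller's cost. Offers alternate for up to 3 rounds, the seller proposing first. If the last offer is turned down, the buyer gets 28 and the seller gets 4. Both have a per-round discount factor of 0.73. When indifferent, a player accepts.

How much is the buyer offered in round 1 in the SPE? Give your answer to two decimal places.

50.40

Round 3 (the seller proposes): the buyer gets 28 if talks fail, so the seller offers 28 and keeps 152.
Round 2 (the buyer proposes): the seller can get 152 next round, worth 0.73 × 152 = 110.96 now; the buyer offers that and keeps 69.04.
Round 1 (the seller proposes): the buyer can get 69.04 next round, worth 0.73 × 69.04 = 50.3992 now, so the seller offers 50.3992, keeping 129.6008.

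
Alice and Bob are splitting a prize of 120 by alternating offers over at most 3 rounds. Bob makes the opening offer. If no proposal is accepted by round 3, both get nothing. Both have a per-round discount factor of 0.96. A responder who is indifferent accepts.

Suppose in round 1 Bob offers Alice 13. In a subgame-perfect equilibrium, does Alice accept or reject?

Accept

Work out Alice's continuation value if the offer is rejected.
Round 3 (Bob proposes): rejection yields 0 for Alice; Bob offers 0 and keeps 120.
Round 2 (Alice proposes): Bob can get 120 next round, worth 0.96 × 120 = 115.2 now, so Alice offers 115.2, keeping 4.8.
So by rejecting in round 1, Alice gets 4.8 next round, worth 0.96 × 4.8 = 4.608 now.
Offer 13 ≥ 4.608, so Alice accepts.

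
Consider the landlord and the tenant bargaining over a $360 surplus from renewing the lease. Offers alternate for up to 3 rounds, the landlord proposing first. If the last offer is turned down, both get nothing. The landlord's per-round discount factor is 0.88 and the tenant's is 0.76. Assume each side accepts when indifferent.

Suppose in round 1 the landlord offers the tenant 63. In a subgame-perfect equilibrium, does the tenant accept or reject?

Work out the tenant's continuation value if the offer is rejected.
Round 3 (the landlord proposes): rejection yields 0 for the tenant; the landlord offers 0 and keeps 360.
Round 2 (the tenant proposes): the landlord can get 360 next round, worth 0.88 × 360 = 316.8 now, so the tenant offers 316.8, keeping 43.2.
So by rejecting in round 1, the tenant gets 43.2 next round, worth 0.76 × 43.2 = 32.832 now.
Offer 63 ≥ 32.832, so the tenant accepts.

Accept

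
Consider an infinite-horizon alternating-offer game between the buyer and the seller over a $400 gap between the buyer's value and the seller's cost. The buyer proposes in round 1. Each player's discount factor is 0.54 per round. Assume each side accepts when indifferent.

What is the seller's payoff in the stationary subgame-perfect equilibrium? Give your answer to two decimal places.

140.26

Let x be the buyer's share when the buyer proposes and y be the seller's share when the seller proposes.
The seller accepts iff offered ≥ 0.54·y, so x = 400 − 0.54y. Symmetrically y = 400 − 0.54x.
Substituting: x = 400 − 0.54(400 − 0.54x), giving x(1 − 0.54·0.54) = 400(1 − 0.54).
So x = 400 × 0.46 / 0.7084 ≈ 259.7403, and the seller receives 400 − x ≈ 140.2597.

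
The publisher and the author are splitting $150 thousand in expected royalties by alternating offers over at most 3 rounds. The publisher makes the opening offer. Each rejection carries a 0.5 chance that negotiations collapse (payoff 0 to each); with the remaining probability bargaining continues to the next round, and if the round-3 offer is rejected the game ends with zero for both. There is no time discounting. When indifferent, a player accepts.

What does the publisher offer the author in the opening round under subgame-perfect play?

37.5

Round 3 (the publisher proposes): rejection yields 0 for the author; the publisher offers 0 and keeps 150.
Round 2 (the author proposes): rejecting gives the publisher an expected 0.5 × 150 = 75; the author offers that and keeps 75.
Round 1 (the publisher proposes): rejecting gives the author an expected 0.5 × 75 = 37.5; the publisher offers that and keeps 112.5.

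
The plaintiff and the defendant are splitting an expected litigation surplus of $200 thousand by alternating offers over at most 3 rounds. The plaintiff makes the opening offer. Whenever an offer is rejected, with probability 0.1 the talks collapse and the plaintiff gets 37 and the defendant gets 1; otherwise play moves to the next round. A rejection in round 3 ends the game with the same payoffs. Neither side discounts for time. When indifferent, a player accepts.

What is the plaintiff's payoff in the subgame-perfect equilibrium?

By backward induction:
Round 3 (the plaintiff proposes): the defendant gets 1 if talks fail, so the plaintiff offers 1 and keeps 199.
Round 2 (the defendant proposes): rejecting gives the plaintiff an expected 0.9 × 199 + 0.1 × 37 = 182.8. The defendant offers 182.8 and keeps 200 − 182.8 = 17.2.
Round 1 (the plaintiff proposes): rejecting gives the defendant an expected 0.9 × 17.2 + 0.1 × 1 = 15.58; the plaintiff offers that and keeps 184.42.

184.42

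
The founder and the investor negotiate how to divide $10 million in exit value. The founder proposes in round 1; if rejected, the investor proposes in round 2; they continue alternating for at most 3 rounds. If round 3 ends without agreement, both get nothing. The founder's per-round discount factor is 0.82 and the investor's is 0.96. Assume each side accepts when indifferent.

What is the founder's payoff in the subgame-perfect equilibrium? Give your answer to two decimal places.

Round 3 (the founder proposes): rejection yields 0 for the investor; the founder offers 0 and keeps 10.
Round 2 (the investor proposes): the founder can get 10 next round, worth 0.82 × 10 = 8.2 now. The investor offers 8.2 and keeps 10 − 8.2 = 1.8.
Round 1 (the founder proposes): the investor can get 1.8 next round, worth 0.96 × 1.8 = 1.728 now. The founder offers 1.728 and keeps 10 − 1.728 = 8.272.

8.27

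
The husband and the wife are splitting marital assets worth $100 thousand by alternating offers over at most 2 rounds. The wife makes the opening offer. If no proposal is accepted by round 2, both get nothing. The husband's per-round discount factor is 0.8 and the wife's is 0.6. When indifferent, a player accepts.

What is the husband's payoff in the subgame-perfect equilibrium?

80

Round 2 (the husband proposes): rejection yields 0 for the wife; the husband offers 0 and keeps 100.
Round 1 (the wife proposes): the husband can get 100 next round, worth 0.8 × 100 = 80 now. The wife offers 80 and keeps 100 − 80 = 20.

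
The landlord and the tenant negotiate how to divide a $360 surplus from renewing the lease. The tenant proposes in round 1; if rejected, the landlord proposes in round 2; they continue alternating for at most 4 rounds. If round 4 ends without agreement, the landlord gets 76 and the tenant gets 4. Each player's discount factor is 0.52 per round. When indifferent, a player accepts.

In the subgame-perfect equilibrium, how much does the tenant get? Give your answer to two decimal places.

Round 4 (the landlord proposes): the tenant gets 4 if talks fail, so the landlord offers 4 and keeps 356.
Round 3 (the tenant proposes): the landlord can get 356 next round, worth 0.52 × 356 = 185.12 now. The tenant offers 185.12 and keeps 360 − 185.12 = 174.88.
Round 2 (the landlord proposes): the tenant can get 174.88 next round, worth 0.52 × 174.88 = 90.9376 now, so the landlord offers 90.9376, keeping 269.0624.
Round 1 (the tenant proposes): the landlord can get 269.0624 next round, worth 0.52 × 269.0624 = 139.912448 now; the tenant offers that and keeps 220.087552.

220.09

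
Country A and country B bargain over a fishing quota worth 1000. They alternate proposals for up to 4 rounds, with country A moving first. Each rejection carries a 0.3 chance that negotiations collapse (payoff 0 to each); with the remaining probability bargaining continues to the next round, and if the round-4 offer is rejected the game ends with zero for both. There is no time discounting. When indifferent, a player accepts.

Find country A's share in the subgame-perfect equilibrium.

447

Round 4 (country B proposes): country A will accept anything ≥ 0, so country B offers 0 and keeps 1000.
Round 3 (country A proposes): rejecting gives country B an expected 0.7 × 1000 = 700; country A offers that and keeps 300.
Round 2 (country B proposes): rejecting gives country A an expected 0.7 × 300 = 210, so country B offers 210, keeping 790.
Round 1 (country A proposes): rejecting gives country B an expected 0.7 × 790 = 553. Country A offers 553 and keeps 1000 − 553 = 447.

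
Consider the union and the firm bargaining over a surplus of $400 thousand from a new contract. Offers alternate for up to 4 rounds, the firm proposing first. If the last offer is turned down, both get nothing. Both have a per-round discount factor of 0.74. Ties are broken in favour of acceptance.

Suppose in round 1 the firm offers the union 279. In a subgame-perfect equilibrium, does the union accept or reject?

Round 4 (the union proposes): rejection yields 0 for the firm; the union offers 0 and keeps 400.
Round 3 (the firm proposes): the union can get 400 next round, worth 0.74 × 400 = 296 now. The firm offers 296 and keeps 400 − 296 = 104.
Round 2 (the union proposes): the firm can get 104 next round, worth 0.74 × 104 = 76.96 now; the union offers that and keeps 323.04.
So by rejecting in round 1, the union gets 323.04 next round, worth 0.74 × 323.04 = 239.0496 now.
Offer 279 ≥ 239.0496, so the union accepts.

Accept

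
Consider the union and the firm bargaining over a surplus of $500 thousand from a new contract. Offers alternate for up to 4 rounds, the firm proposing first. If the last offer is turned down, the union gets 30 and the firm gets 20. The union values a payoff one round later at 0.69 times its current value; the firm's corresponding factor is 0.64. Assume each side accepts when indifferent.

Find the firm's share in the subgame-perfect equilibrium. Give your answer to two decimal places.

229.54

Work backward from the last round.
Round 4 (the union proposes): the firm gets 20 if talks fail, so the union offers 20 and keeps 480.
Round 3 (the firm proposes): the union can get 480 next round, worth 0.69 × 480 = 331.2 now, so the firm offers 331.2, keeping 168.8.
Round 2 (the union proposes): the firm can get 168.8 next round, worth 0.64 × 168.8 = 108.032 now. The union offers 108.032 and keeps 500 − 108.032 = 391.968.
Round 1 (the firm proposes): the union can get 391.968 next round, worth 0.69 × 391.968 = 270.45792 now; the firm offers that and keeps 229.54208.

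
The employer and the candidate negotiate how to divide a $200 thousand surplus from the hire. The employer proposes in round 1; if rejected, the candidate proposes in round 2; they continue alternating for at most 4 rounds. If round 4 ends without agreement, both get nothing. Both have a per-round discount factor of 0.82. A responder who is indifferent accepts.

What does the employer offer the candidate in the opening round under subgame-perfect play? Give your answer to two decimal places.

Solve by backward induction from round 4.
Round 4 (the candidate proposes): the employer will accept anything ≥ 0, so the candidate offers 0 and keeps 200.
Round 3 (the employer proposes): the candidate can get 200 next round, worth 0.82 × 200 = 164 now. The employer offers 164 and keeps 200 − 164 = 36.
Round 2 (the candidate proposes): the employer can get 36 next round, worth 0.82 × 36 = 29.52 now. The candidate offers 29.52 and keeps 200 − 29.52 = 170.48.
Round 1 (the employer proposes): the candidate can get 170.48 next round, worth 0.82 × 170.48 = 139.7936 now, so the employer offers 139.7936, keeping 60.2064.

139.79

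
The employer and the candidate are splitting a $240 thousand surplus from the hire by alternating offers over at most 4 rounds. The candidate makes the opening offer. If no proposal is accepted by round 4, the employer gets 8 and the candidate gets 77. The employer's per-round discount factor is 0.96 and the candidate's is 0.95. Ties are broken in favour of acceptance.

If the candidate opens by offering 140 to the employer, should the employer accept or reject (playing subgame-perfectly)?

Round 4 (the employer proposes): the candidate gets 77 if talks fail, so the employer offers 77 and keeps 163.
Round 3 (the candidate proposes): the employer can get 163 next round, worth 0.96 × 163 = 156.48 now; the candidate offers that and keeps 83.52.
Round 2 (the employer proposes): the candidate can get 83.52 next round, worth 0.95 × 83.52 = 79.344 now, so the employer offers 79.344, keeping 160.656.
So by rejecting in round 1, the employer gets 160.656 next round, worth 0.96 × 160.656 = 154.22976 now.
Offer 140 < 154.22976, so the employer rejects.

Reject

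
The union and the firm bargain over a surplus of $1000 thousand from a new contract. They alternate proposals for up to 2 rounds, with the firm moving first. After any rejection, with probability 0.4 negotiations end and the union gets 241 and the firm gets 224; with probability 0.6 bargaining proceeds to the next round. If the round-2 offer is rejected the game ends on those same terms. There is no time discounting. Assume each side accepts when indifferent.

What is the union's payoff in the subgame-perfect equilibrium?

By backward induction:
Round 2 (the union proposes): the firm gets 224 if talks fail, so the union offers 224 and keeps 776.
Round 1 (the firm proposes): rejecting gives the union an expected 0.6 × 776 + 0.4 × 241 = 562. The firm offers 562 and keeps 1000 − 562 = 438.

562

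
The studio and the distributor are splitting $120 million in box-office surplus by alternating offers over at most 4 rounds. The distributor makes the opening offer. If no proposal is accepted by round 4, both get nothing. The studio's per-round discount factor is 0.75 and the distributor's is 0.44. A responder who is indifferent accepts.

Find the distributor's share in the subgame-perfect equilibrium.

Round 4 (the studio proposes): rejection yields 0 for the distributor; the studio offers 0 and keeps 120.
Round 3 (the distributor proposes): the studio can get 120 next round, worth 0.75 × 120 = 90 now, so the distributor offers 90, keeping 30.
Round 2 (the studio proposes): the distributor can get 30 next round, worth 0.44 × 30 = 13.2 now, so the studio offers 13.2, keeping 106.8.
Round 1 (the distributor proposes): the studio can get 106.8 next round, worth 0.75 × 106.8 = 80.1 now. The distributor offers 80.1 and keeps 120 − 80.1 = 39.9.

39.9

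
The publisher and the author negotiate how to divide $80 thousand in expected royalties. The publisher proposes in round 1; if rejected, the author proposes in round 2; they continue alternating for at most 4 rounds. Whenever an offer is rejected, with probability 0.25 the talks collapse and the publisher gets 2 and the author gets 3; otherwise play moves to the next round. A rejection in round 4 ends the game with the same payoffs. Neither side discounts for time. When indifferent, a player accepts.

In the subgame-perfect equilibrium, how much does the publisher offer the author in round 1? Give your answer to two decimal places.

48.70

By backward induction:
Round 4 (the author proposes): the publisher gets 2 if talks fail, so the author offers 2 and keeps 78.
Round 3 (the publisher proposes): rejecting gives the author an expected 0.75 × 78 + 0.25 × 3 = 59.25, so the publisher offers 59.25, keeping 20.75.
Round 2 (the author proposes): rejecting gives the publisher an expected 0.75 × 20.75 + 0.25 × 2 = 16.0625, so the author offers 16.0625, keeping 63.9375.
Round 1 (the publisher proposes): rejecting gives the author an expected 0.75 × 63.9375 + 0.25 × 3 = 48.703125. The publisher offers 48.703125 and keeps 80 − 48.703125 = 31.296875.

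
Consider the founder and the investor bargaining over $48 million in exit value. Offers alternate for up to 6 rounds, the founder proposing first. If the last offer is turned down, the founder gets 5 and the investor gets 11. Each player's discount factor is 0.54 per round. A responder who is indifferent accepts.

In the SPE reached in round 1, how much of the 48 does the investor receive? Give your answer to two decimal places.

17.37

Work backward from the last round.
Round 6 (the investor proposes): the founder gets 5 if talks fail, so the investor offers 5 and keeps 43.
Round 5 (the founder proposes): the investor can get 43 next round, worth 0.54 × 43 = 23.22 now; the founder offers that and keeps 24.78.
Round 4 (the investor proposes): the founder can get 24.78 next round, worth 0.54 × 24.78 = 13.3812 now, so the investor offers 13.3812, keeping 34.6188.
Round 3 (the founder proposes): the investor can get 34.6188 next round, worth 0.54 × 34.6188 = 18.694152 now. The founder offers 18.694152 and keeps 48 − 18.694152 = 29.305848.
Round 2 (the investor proposes): the founder can get 29.305848 next round, worth 0.54 × 29.305848 = 15.82515792 now; the investor offers that and keeps 32.17484208.
Round 1 (the founder proposes): the investor can get 32.17484208 next round, worth 0.54 × 32.17484208 = 17.3744147232 now; the founder offers that and keeps 30.6255852768.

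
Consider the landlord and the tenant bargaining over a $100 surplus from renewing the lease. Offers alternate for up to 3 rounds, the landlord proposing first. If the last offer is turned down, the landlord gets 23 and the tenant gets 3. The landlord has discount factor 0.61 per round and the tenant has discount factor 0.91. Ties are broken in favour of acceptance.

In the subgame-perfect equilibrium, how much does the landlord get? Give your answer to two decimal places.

Solve by backward induction from round 3.
Round 3 (the landlord proposes): the tenant gets 3 if talks fail, so the landlord offers 3 and keeps 97.
Round 2 (the tenant proposes): the landlord can get 97 next round, worth 0.61 × 97 = 59.17 now. The tenant offers 59.17 and keeps 100 − 59.17 = 40.83.
Round 1 (the landlord proposes): the tenant can get 40.83 next round, worth 0.91 × 40.83 = 37.1553 now; the landlord offers that and keeps 62.8447.

62.84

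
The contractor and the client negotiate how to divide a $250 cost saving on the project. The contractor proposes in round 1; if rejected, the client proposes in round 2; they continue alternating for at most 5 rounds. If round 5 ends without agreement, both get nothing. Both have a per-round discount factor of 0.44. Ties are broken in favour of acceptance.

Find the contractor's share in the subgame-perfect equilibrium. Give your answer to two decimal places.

Round 5 (the contractor proposes): rejection yields 0 for the client; the contractor offers 0 and keeps 250.
Round 4 (the client proposes): the contractor can get 250 next round, worth 0.44 × 250 = 110 now. The client offers 110 and keeps 250 − 110 = 140.
Round 3 (the contractor proposes): the client can get 140 next round, worth 0.44 × 140 = 61.6 now. The contractor offers 61.6 and keeps 250 − 61.6 = 188.4.
Round 2 (the client proposes): the contractor can get 188.4 next round, worth 0.44 × 188.4 = 82.896 now; the client offers that and keeps 167.104.
Round 1 (the contractor proposes): the client can get 167.104 next round, worth 0.44 × 167.104 = 73.52576 now; the contractor offers that and keeps 176.47424.

176.47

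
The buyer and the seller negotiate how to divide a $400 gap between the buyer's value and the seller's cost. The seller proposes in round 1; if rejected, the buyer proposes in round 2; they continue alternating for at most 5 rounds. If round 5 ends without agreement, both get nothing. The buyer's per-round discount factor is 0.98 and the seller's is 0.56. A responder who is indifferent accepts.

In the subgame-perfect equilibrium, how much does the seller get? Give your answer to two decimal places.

132.86

Solve by backward induction from round 5.
Round 5 (the seller proposes): the buyer will accept anything ≥ 0, so the seller offers 0 and keeps 400.
Round 4 (the buyer proposes): the seller can get 400 next round, worth 0.56 × 400 = 224 now. The buyer offers 224 and keeps 400 − 224 = 176.
Round 3 (the seller proposes): the buyer can get 176 next round, worth 0.98 × 176 = 172.48 now, so the seller offers 172.48, keeping 227.52.
Round 2 (the buyer proposes): the seller can get 227.52 next round, worth 0.56 × 227.52 = 127.4112 now, so the buyer offers 127.4112, keeping 272.5888.
Round 1 (the seller proposes): the buyer can get 272.5888 next round, worth 0.98 × 272.5888 = 267.137024 now. The seller offers 267.137024 and keeps 400 − 267.137024 = 132.862976.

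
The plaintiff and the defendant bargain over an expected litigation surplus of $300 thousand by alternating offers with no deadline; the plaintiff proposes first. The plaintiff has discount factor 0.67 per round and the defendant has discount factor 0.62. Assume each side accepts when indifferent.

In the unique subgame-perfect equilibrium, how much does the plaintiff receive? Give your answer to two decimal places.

In a stationary SPE each proposer offers the other exactly their discounted continuation value.
If the plaintiff keeps x when proposing and the defendant keeps y when proposing, then x = 300 − 0.62y and y = 300 − 0.67x.
Solving: x = 300(1 − 0.62) / (1 − 0.67·0.62) = 114 / 0.5846 ≈ 195.0051.
The defendant gets 300 − 195.0051 ≈ 104.9949.

195.01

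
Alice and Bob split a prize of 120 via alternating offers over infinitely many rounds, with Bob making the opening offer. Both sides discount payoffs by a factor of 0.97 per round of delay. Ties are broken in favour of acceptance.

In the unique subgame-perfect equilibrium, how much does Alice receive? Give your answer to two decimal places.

59.09

When Bob proposes, Alice accepts any offer worth at least 0.97 times what Alice would get by proposing next round; and vice versa.
This gives x = 120 − 0.97y and y = 120 − 0.97x, where x and y are each side's share when it proposes.
Hence (1 − 0.97·0.97)x = 120(1 − 0.97), i.e. 0.0591·x = 3.6.
x ≈ 60.9137; Alice's share is 120 − x ≈ 59.0863.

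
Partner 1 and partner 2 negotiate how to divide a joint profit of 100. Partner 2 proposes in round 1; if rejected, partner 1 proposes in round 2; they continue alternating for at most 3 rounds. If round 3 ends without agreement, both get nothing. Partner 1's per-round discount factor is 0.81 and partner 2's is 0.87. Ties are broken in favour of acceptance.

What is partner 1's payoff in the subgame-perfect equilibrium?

10.53

Round 3 (partner 2 proposes): partner 1 will accept anything ≥ 0, so partner 2 offers 0 and keeps 100.
Round 2 (partner 1 proposes): partner 2 can get 100 next round, worth 0.87 × 100 = 87 now, so partner 1 offers 87, keeping 13.
Round 1 (partner 2 proposes): partner 1 can get 13 next round, worth 0.81 × 13 = 10.53 now; partner 2 offers that and keeps 89.47.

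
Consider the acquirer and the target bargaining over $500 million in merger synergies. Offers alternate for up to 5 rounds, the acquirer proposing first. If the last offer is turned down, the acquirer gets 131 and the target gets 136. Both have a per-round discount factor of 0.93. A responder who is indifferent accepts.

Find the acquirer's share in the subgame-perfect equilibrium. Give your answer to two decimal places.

Solve by backward induction from round 5.
Round 5 (the acquirer proposes): the target gets 136 if talks fail, so the acquirer offers 136 and keeps 364.
Round 4 (the target proposes): the acquirer can get 364 next round, worth 0.93 × 364 = 338.52 now; the target offers that and keeps 161.48.
Round 3 (the acquirer proposes): the target can get 161.48 next round, worth 0.93 × 161.48 = 150.1764 now. The acquirer offers 150.1764 and keeps 500 − 150.1764 = 349.8236.
Round 2 (the target proposes): the acquirer can get 349.8236 next round, worth 0.93 × 349.8236 = 325.335948 now. The target offers 325.335948 and keeps 500 − 325.335948 = 174.664052.
Round 1 (the acquirer proposes): the target can get 174.664052 next round, worth 0.93 × 174.664052 = 162.43756836 now. The acquirer offers 162.43756836 and keeps 500 − 162.43756836 = 337.56243164.

337.56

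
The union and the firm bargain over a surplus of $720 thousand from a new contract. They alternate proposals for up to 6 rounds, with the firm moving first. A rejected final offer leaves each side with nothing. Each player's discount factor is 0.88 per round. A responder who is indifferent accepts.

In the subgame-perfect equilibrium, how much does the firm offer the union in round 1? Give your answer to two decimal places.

514.88

By backward induction:
Round 6 (the union proposes): rejection yields 0 for the firm; the union offers 0 and keeps 720.
Round 5 (the firm proposes): the union can get 720 next round, worth 0.88 × 720 = 633.6 now. The firm offers 633.6 and keeps 720 − 633.6 = 86.4.
Round 4 (the union proposes): the firm can get 86.4 next round, worth 0.88 × 86.4 = 76.032 now. The union offers 76.032 and keeps 720 − 76.032 = 643.968.
Round 3 (the firm proposes): the union can get 643.968 next round, worth 0.88 × 643.968 = 566.69184 now; the firm offers that and keeps 153.30816.
Round 2 (the union proposes): the firm can get 153.30816 next round, worth 0.88 × 153.30816 = 134.9111808 now, so the union offers 134.9111808, keeping 585.0888192.
Round 1 (the firm proposes): the union can get 585.0888192 next round, worth 0.88 × 585.0888192 = 514.878160896 now; the firm offers that and keeps 205.121839104.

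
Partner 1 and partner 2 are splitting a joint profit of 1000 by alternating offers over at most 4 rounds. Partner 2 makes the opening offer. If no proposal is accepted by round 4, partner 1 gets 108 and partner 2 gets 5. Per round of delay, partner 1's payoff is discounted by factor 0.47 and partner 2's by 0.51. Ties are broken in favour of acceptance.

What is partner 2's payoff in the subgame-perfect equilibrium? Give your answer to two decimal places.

Round 4 (partner 1 proposes): partner 2 gets 5 if talks fail, so partner 1 offers 5 and keeps 995.
Round 3 (partner 2 proposes): partner 1 can get 995 next round, worth 0.47 × 995 = 467.65 now; partner 2 offers that and keeps 532.35.
Round 2 (partner 1 proposes): partner 2 can get 532.35 next round, worth 0.51 × 532.35 = 271.4985 now, so partner 1 offers 271.4985, keeping 728.5015.
Round 1 (partner 2 proposes): partner 1 can get 728.5015 next round, worth 0.47 × 728.5015 = 342.395705 now. Partner 2 offers 342.395705 and keeps 1000 − 342.395705 = 657.604295.

657.60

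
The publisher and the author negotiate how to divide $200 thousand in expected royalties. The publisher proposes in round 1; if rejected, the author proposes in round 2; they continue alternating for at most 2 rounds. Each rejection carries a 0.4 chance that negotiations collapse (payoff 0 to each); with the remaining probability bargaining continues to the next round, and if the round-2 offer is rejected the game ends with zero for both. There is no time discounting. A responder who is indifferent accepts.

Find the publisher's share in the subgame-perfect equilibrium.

80

Round 2 (the author proposes): rejection yields 0 for the publisher; the author offers 0 and keeps 200.
Round 1 (the publisher proposes): rejecting gives the author an expected 0.6 × 200 = 120. The publisher offers 120 and keeps 200 − 120 = 80.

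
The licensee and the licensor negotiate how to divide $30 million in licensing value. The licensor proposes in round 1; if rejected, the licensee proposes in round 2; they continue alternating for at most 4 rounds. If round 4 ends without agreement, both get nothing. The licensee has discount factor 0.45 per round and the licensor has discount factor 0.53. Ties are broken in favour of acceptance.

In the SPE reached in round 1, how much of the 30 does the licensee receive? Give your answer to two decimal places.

9.56

Round 4 (the licensee proposes): the licensor will accept anything ≥ 0, so the licensee offers 0 and keeps 30.
Round 3 (the licensor proposes): the licensee can get 30 next round, worth 0.45 × 30 = 13.5 now; the licensor offers that and keeps 16.5.
Round 2 (the licensee proposes): the licensor can get 16.5 next round, worth 0.53 × 16.5 = 8.745 now; the licensee offers that and keeps 21.255.
Round 1 (the licensor proposes): the licensee can get 21.255 next round, worth 0.45 × 21.255 = 9.56475 now; the licensor offers that and keeps 20.43525.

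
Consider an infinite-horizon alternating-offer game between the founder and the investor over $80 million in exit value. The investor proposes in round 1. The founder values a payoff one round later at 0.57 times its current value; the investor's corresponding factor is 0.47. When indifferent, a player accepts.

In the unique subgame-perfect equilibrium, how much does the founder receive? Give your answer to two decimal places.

33.01

In a stationary SPE each proposer offers the other exactly their discounted continuation value.
If the investor keeps x when proposing and the founder keeps y when proposing, then x = 80 − 0.57y and y = 80 − 0.47x.
Solving: x = 80(1 − 0.57) / (1 − 0.47·0.57) = 34.4 / 0.7321 ≈ 46.9881.
The founder gets 80 − 46.9881 ≈ 33.0119.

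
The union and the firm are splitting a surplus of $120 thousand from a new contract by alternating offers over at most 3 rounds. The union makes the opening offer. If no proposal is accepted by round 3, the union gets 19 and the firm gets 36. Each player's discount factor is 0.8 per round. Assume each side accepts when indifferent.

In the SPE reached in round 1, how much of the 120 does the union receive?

77.76

Round 3 (the union proposes): the firm gets 36 if talks fail, so the union offers 36 and keeps 84.
Round 2 (the firm proposes): the union can get 84 next round, worth 0.8 × 84 = 67.2 now. The firm offers 67.2 and keeps 120 − 67.2 = 52.8.
Round 1 (the union proposes): the firm can get 52.8 next round, worth 0.8 × 52.8 = 42.24 now. The union offers 42.24 and keeps 120 − 42.24 = 77.76.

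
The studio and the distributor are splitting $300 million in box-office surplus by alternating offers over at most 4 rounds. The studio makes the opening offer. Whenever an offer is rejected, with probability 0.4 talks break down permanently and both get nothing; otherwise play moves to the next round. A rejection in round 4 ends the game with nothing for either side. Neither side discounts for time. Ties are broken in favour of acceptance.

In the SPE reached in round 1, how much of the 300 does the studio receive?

Round 4 (the distributor proposes): rejection yields 0 for the studio; the distributor offers 0 and keeps 300.
Round 3 (the studio proposes): rejecting gives the distributor an expected 0.6 × 300 = 180. The studio offers 180 and keeps 300 − 180 = 120.
Round 2 (the distributor proposes): rejecting gives the studio an expected 0.6 × 120 = 72; the distributor offers that and keeps 228.
Round 1 (the studio proposes): rejecting gives the distributor an expected 0.6 × 228 = 136.8; the studio offers that and keeps 163.2.

163.2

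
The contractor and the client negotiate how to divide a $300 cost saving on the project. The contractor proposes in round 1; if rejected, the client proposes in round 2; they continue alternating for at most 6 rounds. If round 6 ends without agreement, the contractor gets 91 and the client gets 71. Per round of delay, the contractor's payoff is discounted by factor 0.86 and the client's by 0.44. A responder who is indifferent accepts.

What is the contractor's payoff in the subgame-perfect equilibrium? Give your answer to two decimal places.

261.36

Round 6 (the client proposes): the contractor gets 91 if talks fail, so the client offers 91 and keeps 209.
Round 5 (the contractor proposes): the client can get 209 next round, worth 0.44 × 209 = 91.96 now; the contractor offers that and keeps 208.04.
Round 4 (the client proposes): the contractor can get 208.04 next round, worth 0.86 × 208.04 = 178.9144 now, so the client offers 178.9144, keeping 121.0856.
Round 3 (the contractor proposes): the client can get 121.0856 next round, worth 0.44 × 121.0856 = 53.277664 now. The contractor offers 53.277664 and keeps 300 − 53.277664 = 246.722336.
Round 2 (the client proposes): the contractor can get 246.722336 next round, worth 0.86 × 246.722336 = 212.18120896 now. The client offers 212.18120896 and keeps 300 − 212.18120896 = 87.81879104.
Round 1 (the contractor proposes): the client can get 87.81879104 next round, worth 0.44 × 87.81879104 = 38.6402680576 now; the contractor offers that and keeps 261.3597319424.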